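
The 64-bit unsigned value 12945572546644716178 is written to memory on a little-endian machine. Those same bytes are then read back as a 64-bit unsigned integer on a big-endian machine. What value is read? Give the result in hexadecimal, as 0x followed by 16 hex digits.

0x92AACE80A4E9A7B3

12945572546644716178 in 64-bit hexadecimal is 0xB3A7E9A480CEAA92.
Stored little-endian, the bytes at ascending addresses are 92 AA CE 80 A4 E9 A7 B3.
Read back as big-endian, the last byte is least significant, giving 0x92AACE80A4E9A7B3.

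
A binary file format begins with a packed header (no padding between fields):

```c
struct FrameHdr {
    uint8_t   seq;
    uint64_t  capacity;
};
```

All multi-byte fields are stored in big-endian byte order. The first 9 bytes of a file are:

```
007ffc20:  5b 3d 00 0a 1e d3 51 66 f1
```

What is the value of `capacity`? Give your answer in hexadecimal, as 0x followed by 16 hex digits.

`capacity` follows `seq` (1 byte), so it starts at byte offset 1 and occupies 8 bytes.
Bytes at offsets 1..8: 3D 00 0A 1E D3 51 66 F1.
Big-endian stores the most-significant byte at the lowest address.
The bytes are already most-significant first: 0x3D000A1ED35166F1.

0x3D000A1ED35166F1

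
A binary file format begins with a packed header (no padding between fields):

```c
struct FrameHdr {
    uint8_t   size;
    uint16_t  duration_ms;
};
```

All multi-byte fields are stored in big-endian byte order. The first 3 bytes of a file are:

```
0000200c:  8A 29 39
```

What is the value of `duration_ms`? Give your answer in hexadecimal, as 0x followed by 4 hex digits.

`duration_ms` follows `size` (1 byte), so it starts at byte offset 1 and occupies 2 bytes.
Bytes at offsets 1..2: 29 39.
In big-endian order the high byte comes first in memory.
The bytes are already most-significant first: 0x2939.

0x2939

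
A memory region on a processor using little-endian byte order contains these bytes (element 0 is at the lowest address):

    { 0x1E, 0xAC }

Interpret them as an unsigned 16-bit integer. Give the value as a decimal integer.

Little-endian stores the least-significant byte at the lowest address.
Reassemble most-significant byte first: AC 1E → 0xAC1E.
0xAC1E = 44062.

44062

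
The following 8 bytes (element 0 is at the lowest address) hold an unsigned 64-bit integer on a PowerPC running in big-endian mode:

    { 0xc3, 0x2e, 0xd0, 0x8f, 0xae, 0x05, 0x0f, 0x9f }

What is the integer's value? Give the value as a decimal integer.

Big-endian stores the most-significant byte at the lowest address.
The bytes are already most-significant first: 0xC32ED08FAE050F9F.
0xC32ED08FAE050F9F = 14064408001843105695.

14064408001843105695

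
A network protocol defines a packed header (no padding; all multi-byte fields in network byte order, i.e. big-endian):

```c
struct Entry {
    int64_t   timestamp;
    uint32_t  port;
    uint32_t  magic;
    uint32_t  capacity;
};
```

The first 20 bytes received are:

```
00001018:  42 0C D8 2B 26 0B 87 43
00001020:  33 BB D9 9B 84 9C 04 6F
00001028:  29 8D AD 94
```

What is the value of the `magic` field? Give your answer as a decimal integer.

2224817263

`magic` follows `timestamp` (8 B), `port` (4 B), so it starts at offset 8 + 4 = 12 and occupies 4 bytes.
Bytes at offsets 12..15: 84 9C 04 6F.
Big-endian stores the most-significant byte at the lowest address.
The bytes are already most-significant first: 0x849C046F.
0x849C046F = 2224817263.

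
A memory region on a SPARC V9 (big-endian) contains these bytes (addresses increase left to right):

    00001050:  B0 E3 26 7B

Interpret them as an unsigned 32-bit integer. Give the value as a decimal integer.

2967676539

In big-endian order the high byte comes first in memory.
The bytes are already most-significant first: 0xB0E3267B.
0xB0E3267B = 2967676539.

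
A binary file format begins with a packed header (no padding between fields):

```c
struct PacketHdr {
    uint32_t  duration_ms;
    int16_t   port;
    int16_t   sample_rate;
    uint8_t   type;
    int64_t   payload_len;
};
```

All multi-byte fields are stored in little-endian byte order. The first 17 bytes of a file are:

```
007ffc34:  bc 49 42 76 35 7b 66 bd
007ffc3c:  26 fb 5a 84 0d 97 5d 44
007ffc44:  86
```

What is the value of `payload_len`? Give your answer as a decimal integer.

-8771783270862660869

`payload_len` follows `duration_ms` (4 B), `port` (2 B), `sample_rate` (2 B), `type` (1 B), so it starts at offset 4 + 2 + 2 + 1 = 9 and occupies 8 bytes.
Bytes at offsets 9..16: FB 5A 84 0D 97 5D 44 86.
In little-endian order the low byte comes first in memory.
Reassemble most-significant byte first: 86 44 5D 97 0D 84 5A FB → 0x86445D970D845AFB.
Top bit is set, so as a signed 64-bit value this is 0x86445D970D845AFB − 2^64 = -8771783270862660869.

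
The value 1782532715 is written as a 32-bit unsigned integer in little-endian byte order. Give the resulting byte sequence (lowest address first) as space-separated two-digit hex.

6B 4A 3F 6A

1782532715 in hexadecimal, padded to 32 bits, is 0x6A3F4A6B.
Split into bytes (most-significant first): 6A 3F 4A 6B.
In little-endian order the low byte comes first in memory.
So at ascending addresses the bytes are 6B 4A 3F 6A.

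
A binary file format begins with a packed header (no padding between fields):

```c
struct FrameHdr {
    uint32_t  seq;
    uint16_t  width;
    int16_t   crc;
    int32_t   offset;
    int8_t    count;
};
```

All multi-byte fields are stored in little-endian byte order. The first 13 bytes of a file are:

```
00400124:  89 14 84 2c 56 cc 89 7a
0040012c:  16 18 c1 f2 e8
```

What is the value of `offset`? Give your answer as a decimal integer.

`offset` follows `seq` (4 B), `width` (2 B), `crc` (2 B), so it starts at offset 4 + 2 + 2 = 8 and occupies 4 bytes.
Bytes at offsets 8..11: 16 18 C1 F2.
In little-endian order the low byte comes first in memory.
Reassemble most-significant byte first: F2 C1 18 16 → 0xF2C11816.
Top bit is set, so as a signed 32-bit value this is 0xF2C11816 − 2^32 = -222226410.

-222226410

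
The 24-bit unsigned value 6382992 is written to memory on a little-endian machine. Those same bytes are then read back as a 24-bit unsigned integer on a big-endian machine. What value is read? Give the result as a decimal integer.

6382992 in 24-bit hexadecimal is 0x616590.
Stored little-endian, the bytes at ascending addresses are 90 65 61.
Read back as big-endian, the last byte is least significant, giving 0x906561.
0x906561 = 9463137.

9463137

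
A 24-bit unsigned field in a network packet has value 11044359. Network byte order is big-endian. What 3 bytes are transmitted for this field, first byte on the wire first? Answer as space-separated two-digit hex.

11044359 in hexadecimal, padded to 24 bits, is 0xA88607.
Split into bytes (most-significant first): A8 86 07.
Big-endian: lowest address holds the most-significant byte.
So the memory order matches the most-significant-first order: A8 86 07.

A8 86 07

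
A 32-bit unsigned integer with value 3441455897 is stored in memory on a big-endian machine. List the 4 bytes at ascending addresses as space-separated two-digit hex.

CD 20 73 19

3441455897 in hexadecimal, padded to 32 bits, is 0xCD207319.
Split into bytes (most-significant first): CD 20 73 19.
Big-endian: lowest address holds the most-significant byte.
So the memory order matches the most-significant-first order: CD 20 73 19.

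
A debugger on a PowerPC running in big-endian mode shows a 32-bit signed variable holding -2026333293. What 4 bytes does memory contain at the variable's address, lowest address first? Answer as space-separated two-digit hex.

Two's complement of -2026333293 in 32 bits: 2026333293 = 0x78C7646D; invert → 0x87389B92; add 1 → 0x87389B93.
Split into bytes (most-significant first): 87 38 9B 93.
Big-endian: lowest address holds the most-significant byte.
So the memory order matches the most-significant-first order: 87 38 9B 93.

87 38 9B 93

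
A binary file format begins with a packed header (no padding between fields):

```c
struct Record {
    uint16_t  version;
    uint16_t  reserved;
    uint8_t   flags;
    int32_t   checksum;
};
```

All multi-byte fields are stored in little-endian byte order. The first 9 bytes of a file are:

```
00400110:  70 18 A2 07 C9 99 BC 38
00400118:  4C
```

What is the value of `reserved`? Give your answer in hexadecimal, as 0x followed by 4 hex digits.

`reserved` follows `version` (2 bytes), so it starts at byte offset 2 and occupies 2 bytes.
Bytes at offsets 2..3: A2 07.
Little-endian stores the least-significant byte at the lowest address.
Reassemble most-significant byte first: 07 A2 → 0x07A2.

0x07A2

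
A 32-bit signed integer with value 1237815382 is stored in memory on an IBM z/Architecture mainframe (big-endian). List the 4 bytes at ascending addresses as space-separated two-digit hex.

1237815382 in hexadecimal, padded to 32 bits, is 0x49C79056.
Split into bytes (most-significant first): 49 C7 90 56.
Big-endian: lowest address holds the most-significant byte.
So the memory order matches the most-significant-first order: 49 C7 90 56.

49 C7 90 56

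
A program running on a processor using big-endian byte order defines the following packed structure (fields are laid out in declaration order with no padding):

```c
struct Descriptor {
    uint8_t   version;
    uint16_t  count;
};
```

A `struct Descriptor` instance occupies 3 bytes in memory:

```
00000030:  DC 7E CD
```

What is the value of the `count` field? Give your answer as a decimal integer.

`count` follows `version` (1 byte), so it starts at byte offset 1 and occupies 2 bytes.
Bytes at offsets 1..2: 7E CD.
In big-endian order the high byte comes first in memory.
The bytes are already most-significant first: 0x7ECD.
0x7ECD = 32461.

32461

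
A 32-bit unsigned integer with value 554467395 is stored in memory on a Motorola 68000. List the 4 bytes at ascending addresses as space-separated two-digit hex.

21 0C 80 43

554467395 in hexadecimal, padded to 32 bits, is 0x210C8043.
Split into bytes (most-significant first): 21 0C 80 43.
Big-endian: lowest address holds the most-significant byte.
So the memory order matches the most-significant-first order: 21 0C 80 43.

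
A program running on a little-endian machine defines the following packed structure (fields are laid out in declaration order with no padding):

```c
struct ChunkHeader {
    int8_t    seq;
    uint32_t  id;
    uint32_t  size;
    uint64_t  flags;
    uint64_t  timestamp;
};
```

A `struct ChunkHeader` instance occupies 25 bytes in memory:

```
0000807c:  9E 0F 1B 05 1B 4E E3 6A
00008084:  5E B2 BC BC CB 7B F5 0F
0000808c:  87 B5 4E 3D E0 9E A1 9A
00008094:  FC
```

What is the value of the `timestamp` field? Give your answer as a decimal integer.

`timestamp` follows `seq` (1 B), `id` (4 B), `size` (4 B), `flags` (8 B), so it starts at offset 1 + 4 + 4 + 8 = 17 and occupies 8 bytes.
Bytes at offsets 17..24: B5 4E 3D E0 9E A1 9A FC.
Little-endian: lowest address holds the least-significant byte.
Reassemble most-significant byte first: FC 9A A1 9E E0 3D 4E B5 → 0xFC9AA19EE03D4EB5.
0xFC9AA19EE03D4EB5 = 18202038547710299829.

18202038547710299829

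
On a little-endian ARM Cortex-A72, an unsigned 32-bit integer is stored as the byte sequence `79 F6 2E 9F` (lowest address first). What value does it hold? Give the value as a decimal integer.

2670655097

In little-endian order the low byte comes first in memory.
Reassemble most-significant byte first: 9F 2E F6 79 → 0x9F2EF679.
0x9F2EF679 = 2670655097.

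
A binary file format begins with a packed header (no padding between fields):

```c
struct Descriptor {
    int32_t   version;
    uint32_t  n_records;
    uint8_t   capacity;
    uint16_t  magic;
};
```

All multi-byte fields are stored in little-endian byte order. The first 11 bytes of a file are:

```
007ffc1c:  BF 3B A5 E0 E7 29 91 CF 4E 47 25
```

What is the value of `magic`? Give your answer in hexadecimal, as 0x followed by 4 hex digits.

`magic` follows `version` (4 B), `n_records` (4 B), `capacity` (1 B), so it starts at offset 4 + 4 + 1 = 9 and occupies 2 bytes.
Bytes at offsets 9..10: 47 25.
In little-endian order the low byte comes first in memory.
Reassemble most-significant byte first: 25 47 → 0x2547.

0x2547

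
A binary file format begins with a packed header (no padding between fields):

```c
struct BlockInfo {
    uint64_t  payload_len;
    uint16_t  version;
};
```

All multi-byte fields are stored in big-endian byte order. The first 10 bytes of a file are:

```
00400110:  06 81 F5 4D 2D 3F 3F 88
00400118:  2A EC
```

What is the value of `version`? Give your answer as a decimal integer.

10988

`version` follows `payload_len` (8 bytes), so it starts at byte offset 8 and occupies 2 bytes.
Bytes at offsets 8..9: 2A EC.
In big-endian order the high byte comes first in memory.
The bytes are already most-significant first: 0x2AEC.
0x2AEC = 10988.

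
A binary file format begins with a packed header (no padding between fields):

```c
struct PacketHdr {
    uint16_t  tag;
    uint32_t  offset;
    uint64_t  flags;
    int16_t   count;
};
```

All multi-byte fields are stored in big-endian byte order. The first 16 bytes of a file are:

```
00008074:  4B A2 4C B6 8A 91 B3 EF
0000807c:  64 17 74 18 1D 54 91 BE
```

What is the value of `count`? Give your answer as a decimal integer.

-28226

`count` follows `tag` (2 B), `offset` (4 B), `flags` (8 B), so it starts at offset 2 + 4 + 8 = 14 and occupies 2 bytes.
Bytes at offsets 14..15: 91 BE.
Big-endian: lowest address holds the most-significant byte.
The bytes are already most-significant first: 0x91BE.
Top bit is set, so as a signed 16-bit value this is 0x91BE − 2^16 = -28226.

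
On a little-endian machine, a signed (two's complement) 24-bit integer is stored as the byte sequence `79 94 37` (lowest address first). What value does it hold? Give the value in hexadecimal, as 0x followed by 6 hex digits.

Little-endian stores the least-significant byte at the lowest address.
Reassemble most-significant byte first: 37 94 79 → 0x379479.

0x379479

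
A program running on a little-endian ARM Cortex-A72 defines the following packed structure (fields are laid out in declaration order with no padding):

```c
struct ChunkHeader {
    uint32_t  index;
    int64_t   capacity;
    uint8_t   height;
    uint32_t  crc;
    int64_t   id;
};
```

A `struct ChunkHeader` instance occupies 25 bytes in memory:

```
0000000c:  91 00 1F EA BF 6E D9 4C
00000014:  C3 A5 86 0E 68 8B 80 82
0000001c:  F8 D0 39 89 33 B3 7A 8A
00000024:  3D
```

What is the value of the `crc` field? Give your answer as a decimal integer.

4169302155

`crc` follows `index` (4 B), `capacity` (8 B), `height` (1 B), so it starts at offset 4 + 8 + 1 = 13 and occupies 4 bytes.
Bytes at offsets 13..16: 8B 80 82 F8.
Little-endian stores the least-significant byte at the lowest address.
Reassemble most-significant byte first: F8 82 80 8B → 0xF882808B.
0xF882808B = 4169302155.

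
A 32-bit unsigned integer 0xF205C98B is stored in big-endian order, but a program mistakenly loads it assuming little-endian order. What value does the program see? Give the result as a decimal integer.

Stored big-endian, the bytes at ascending addresses are F2 05 C9 8B.
Read back as little-endian, the first byte is least significant, giving 0x8BC905F2.
0x8BC905F2 = 2345207282.

2345207282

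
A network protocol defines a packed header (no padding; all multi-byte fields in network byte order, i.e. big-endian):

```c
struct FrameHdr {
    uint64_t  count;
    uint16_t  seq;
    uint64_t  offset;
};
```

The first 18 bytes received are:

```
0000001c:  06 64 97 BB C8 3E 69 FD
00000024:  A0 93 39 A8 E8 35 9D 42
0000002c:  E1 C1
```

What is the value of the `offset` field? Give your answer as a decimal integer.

4154825973218599361

`offset` follows `count` (8 B), `seq` (2 B), so it starts at offset 8 + 2 = 10 and occupies 8 bytes.
Bytes at offsets 10..17: 39 A8 E8 35 9D 42 E1 C1.
In big-endian order the high byte comes first in memory.
The bytes are already most-significant first: 0x39A8E8359D42E1C1.
0x39A8E8359D42E1C1 = 4154825973218599361.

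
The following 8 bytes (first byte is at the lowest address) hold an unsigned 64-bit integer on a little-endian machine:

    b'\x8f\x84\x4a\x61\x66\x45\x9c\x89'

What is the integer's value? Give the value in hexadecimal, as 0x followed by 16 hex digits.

0x899C4566614A848F

In little-endian order the low byte comes first in memory.
Reassemble most-significant byte first: 89 9C 45 66 61 4A 84 8F → 0x899C4566614A848F.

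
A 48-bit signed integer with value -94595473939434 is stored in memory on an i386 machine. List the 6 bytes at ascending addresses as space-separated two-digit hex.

Two's complement of -94595473939434 in 48 bits: 94595473939434 = 0x5608B99F1BEA; invert → 0xA9F74660E415; add 1 → 0xA9F74660E416.
Split into bytes (most-significant first): A9 F7 46 60 E4 16.
Little-endian stores the least-significant byte at the lowest address.
So at ascending addresses the bytes are 16 E4 60 46 F7 A9.

16 E4 60 46 F7 A9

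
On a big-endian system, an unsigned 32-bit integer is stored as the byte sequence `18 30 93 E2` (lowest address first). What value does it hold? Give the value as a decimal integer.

405836770

Big-endian: lowest address holds the most-significant byte.
The bytes are already most-significant first: 0x183093E2.
0x183093E2 = 405836770.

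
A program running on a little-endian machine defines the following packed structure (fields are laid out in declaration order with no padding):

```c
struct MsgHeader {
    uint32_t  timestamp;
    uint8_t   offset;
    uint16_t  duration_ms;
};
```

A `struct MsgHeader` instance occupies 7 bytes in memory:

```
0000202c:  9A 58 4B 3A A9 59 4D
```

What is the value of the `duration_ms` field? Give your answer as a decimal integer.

`duration_ms` follows `timestamp` (4 B), `offset` (1 B), so it starts at offset 4 + 1 = 5 and occupies 2 bytes.
Bytes at offsets 5..6: 59 4D.
Little-endian stores the least-significant byte at the lowest address.
Reassemble most-significant byte first: 4D 59 → 0x4D59.
0x4D59 = 19801.

19801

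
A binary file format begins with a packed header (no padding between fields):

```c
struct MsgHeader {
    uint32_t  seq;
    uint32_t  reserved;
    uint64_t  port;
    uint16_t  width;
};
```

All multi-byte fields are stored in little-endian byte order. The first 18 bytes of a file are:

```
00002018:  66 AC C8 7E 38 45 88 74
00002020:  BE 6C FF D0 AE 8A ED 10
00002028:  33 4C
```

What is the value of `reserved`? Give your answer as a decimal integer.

`reserved` follows `seq` (4 bytes), so it starts at byte offset 4 and occupies 4 bytes.
Bytes at offsets 4..7: 38 45 88 74.
Little-endian: lowest address holds the least-significant byte.
Reassemble most-significant byte first: 74 88 45 38 → 0x74884538.
0x74884538 = 1955087672.

1955087672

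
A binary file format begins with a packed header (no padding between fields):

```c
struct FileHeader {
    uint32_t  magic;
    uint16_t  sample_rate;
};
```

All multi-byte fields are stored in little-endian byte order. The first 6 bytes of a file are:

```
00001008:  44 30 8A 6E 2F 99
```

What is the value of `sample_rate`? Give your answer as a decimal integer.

`sample_rate` follows `magic` (4 bytes), so it starts at byte offset 4 and occupies 2 bytes.
Bytes at offsets 4..5: 2F 99.
In little-endian order the low byte comes first in memory.
Reassemble most-significant byte first: 99 2F → 0x992F.
0x992F = 39215.

39215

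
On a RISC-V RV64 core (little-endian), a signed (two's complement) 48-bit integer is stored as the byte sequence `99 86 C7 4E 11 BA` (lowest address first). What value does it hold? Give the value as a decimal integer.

In little-endian order the low byte comes first in memory.
Reassemble most-significant byte first: BA 11 4E C7 86 99 → 0xBA114EC78699.
Top bit is set, so as a signed 48-bit value this is 0xBA114EC78699 − 2^48 = -76891477801319.

-76891477801319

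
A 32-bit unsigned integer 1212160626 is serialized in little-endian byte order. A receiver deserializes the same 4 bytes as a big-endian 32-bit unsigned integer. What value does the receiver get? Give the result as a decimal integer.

1914323016

1212160626 in 32-bit hexadecimal is 0x48401A72.
Stored little-endian, the bytes at ascending addresses are 72 1A 40 48.
Read back as big-endian, the last byte is least significant, giving 0x721A4048.
0x721A4048 = 1914323016.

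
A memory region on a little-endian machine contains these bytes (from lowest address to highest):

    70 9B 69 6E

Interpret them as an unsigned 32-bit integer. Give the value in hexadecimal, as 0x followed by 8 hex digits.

Little-endian: lowest address holds the least-significant byte.
Reassemble most-significant byte first: 6E 69 9B 70 → 0x6E699B70.

0x6E699B70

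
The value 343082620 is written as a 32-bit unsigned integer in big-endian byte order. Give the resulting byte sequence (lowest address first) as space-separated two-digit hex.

14 73 06 7C

343082620 in hexadecimal, padded to 32 bits, is 0x1473067C.
Split into bytes (most-significant first): 14 73 06 7C.
In big-endian order the high byte comes first in memory.
So the memory order matches the most-significant-first order: 14 73 06 7C.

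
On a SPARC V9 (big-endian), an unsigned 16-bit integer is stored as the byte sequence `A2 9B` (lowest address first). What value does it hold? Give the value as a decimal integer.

41627

In big-endian order the high byte comes first in memory.
The bytes are already most-significant first: 0xA29B.
0xA29B = 41627.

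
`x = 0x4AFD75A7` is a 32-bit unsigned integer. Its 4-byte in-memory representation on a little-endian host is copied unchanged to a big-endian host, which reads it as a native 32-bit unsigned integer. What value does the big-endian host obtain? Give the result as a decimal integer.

Stored little-endian, the bytes at ascending addresses are A7 75 FD 4A.
Read back as big-endian, the last byte is least significant, giving 0xA775FD4A.
0xA775FD4A = 2809527626.

2809527626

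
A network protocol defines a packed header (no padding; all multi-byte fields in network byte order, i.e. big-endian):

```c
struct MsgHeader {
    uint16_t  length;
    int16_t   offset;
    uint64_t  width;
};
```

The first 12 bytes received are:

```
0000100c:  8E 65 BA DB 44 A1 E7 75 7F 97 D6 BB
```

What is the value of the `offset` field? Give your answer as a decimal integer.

-17701

`offset` follows `length` (2 bytes), so it starts at byte offset 2 and occupies 2 bytes.
Bytes at offsets 2..3: BA DB.
Big-endian: lowest address holds the most-significant byte.
The bytes are already most-significant first: 0xBADB.
Top bit is set, so as a signed 16-bit value this is 0xBADB − 2^16 = -17701.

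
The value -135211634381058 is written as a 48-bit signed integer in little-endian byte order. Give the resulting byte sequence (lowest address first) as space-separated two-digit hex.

FE 2E 90 96 06 85

Two's complement of -135211634381058 in 48 bits: 135211634381058 = 0x7AF9696FD102; invert → 0x850696902EFD; add 1 → 0x850696902EFE.
Split into bytes (most-significant first): 85 06 96 90 2E FE.
Little-endian stores the least-significant byte at the lowest address.
So at ascending addresses the bytes are FE 2E 90 96 06 85.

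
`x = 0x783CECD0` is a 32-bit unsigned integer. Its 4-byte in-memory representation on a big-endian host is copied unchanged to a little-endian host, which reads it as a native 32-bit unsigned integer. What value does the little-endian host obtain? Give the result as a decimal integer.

3505142904

Stored big-endian, the bytes at ascending addresses are 78 3C EC D0.
Read back as little-endian, the first byte is least significant, giving 0xD0EC3C78.
0xD0EC3C78 = 3505142904.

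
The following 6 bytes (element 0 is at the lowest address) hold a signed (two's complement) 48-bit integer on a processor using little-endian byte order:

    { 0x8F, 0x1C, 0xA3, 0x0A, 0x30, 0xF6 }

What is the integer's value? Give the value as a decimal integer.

-10788779385713

Little-endian: lowest address holds the least-significant byte.
Reassemble most-significant byte first: F6 30 0A A3 1C 8F → 0xF6300AA31C8F.
Top bit is set, so as a signed 48-bit value this is 0xF6300AA31C8F − 2^48 = -10788779385713.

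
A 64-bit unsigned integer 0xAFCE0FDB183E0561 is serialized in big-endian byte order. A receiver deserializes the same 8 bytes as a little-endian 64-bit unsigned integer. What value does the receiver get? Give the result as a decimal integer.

Stored big-endian, the bytes at ascending addresses are AF CE 0F DB 18 3E 05 61.
Read back as little-endian, the first byte is least significant, giving 0x61053E18DB0FCEAF.
0x61053E18DB0FCEAF = 6991062273037946543.

6991062273037946543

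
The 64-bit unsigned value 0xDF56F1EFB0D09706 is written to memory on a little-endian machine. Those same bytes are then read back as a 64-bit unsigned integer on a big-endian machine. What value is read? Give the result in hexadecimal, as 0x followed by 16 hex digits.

0x0697D0B0EFF156DF

Stored little-endian, the bytes at ascending addresses are 06 97 D0 B0 EF F1 56 DF.
Read back as big-endian, the last byte is least significant, giving 0x0697D0B0EFF156DF.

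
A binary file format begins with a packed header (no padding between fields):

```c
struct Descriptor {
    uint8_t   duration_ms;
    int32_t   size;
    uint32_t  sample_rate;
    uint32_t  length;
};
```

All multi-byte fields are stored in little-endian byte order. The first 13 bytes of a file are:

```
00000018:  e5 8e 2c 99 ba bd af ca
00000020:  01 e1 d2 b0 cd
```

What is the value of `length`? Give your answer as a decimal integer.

3450917601

`length` follows `duration_ms` (1 B), `size` (4 B), `sample_rate` (4 B), so it starts at offset 1 + 4 + 4 = 9 and occupies 4 bytes.
Bytes at offsets 9..12: E1 D2 B0 CD.
In little-endian order the low byte comes first in memory.
Reassemble most-significant byte first: CD B0 D2 E1 → 0xCDB0D2E1.
0xCDB0D2E1 = 3450917601.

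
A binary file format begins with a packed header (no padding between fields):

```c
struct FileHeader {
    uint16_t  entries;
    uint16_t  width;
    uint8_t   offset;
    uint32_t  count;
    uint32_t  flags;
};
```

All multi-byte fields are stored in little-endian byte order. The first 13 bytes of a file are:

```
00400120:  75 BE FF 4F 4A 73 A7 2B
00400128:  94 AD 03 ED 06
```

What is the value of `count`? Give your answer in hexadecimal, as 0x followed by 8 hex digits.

`count` follows `entries` (2 B), `width` (2 B), `offset` (1 B), so it starts at offset 2 + 2 + 1 = 5 and occupies 4 bytes.
Bytes at offsets 5..8: 73 A7 2B 94.
Little-endian stores the least-significant byte at the lowest address.
Reassemble most-significant byte first: 94 2B A7 73 → 0x942BA773.

0x942BA773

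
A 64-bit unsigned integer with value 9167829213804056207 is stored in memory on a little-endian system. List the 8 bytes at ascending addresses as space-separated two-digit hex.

8F 4E 3D C2 18 AC 3A 7F

9167829213804056207 in hexadecimal, padded to 64 bits, is 0x7F3AAC18C23D4E8F.
Split into bytes (most-significant first): 7F 3A AC 18 C2 3D 4E 8F.
Little-endian: lowest address holds the least-significant byte.
So at ascending addresses the bytes are 8F 4E 3D C2 18 AC 3A 7F.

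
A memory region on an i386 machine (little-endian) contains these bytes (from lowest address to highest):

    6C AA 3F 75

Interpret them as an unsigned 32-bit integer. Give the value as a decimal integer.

1967106668

Little-endian stores the least-significant byte at the lowest address.
Reassemble most-significant byte first: 75 3F AA 6C → 0x753FAA6C.
0x753FAA6C = 1967106668.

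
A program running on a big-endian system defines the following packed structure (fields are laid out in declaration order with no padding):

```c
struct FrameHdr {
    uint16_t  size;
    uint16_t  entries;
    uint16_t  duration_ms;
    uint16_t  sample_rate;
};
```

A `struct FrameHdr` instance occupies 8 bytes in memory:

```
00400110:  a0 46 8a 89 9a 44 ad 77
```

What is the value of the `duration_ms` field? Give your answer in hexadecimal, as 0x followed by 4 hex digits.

`duration_ms` follows `size` (2 B), `entries` (2 B), so it starts at offset 2 + 2 = 4 and occupies 2 bytes.
Bytes at offsets 4..5: 9A 44.
In big-endian order the high byte comes first in memory.
The bytes are already most-significant first: 0x9A44.

0x9A44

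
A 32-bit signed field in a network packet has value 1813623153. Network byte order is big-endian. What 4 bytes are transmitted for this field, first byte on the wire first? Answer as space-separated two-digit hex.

6C 19 B1 71

1813623153 in hexadecimal, padded to 32 bits, is 0x6C19B171.
Split into bytes (most-significant first): 6C 19 B1 71.
Big-endian stores the most-significant byte at the lowest address.
So the memory order matches the most-significant-first order: 6C 19 B1 71.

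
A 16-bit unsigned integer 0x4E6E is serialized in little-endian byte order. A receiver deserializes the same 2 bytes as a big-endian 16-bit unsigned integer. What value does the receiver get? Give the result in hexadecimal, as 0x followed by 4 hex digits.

Stored little-endian, the bytes at ascending addresses are 6E 4E.
Read back as big-endian, the last byte is least significant, giving 0x6E4E.

0x6E4E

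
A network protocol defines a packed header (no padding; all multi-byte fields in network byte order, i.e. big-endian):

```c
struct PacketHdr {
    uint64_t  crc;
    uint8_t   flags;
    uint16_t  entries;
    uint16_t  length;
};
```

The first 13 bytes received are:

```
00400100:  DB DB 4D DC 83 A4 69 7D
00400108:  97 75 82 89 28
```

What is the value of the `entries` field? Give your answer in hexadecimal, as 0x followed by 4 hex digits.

0x7582

`entries` follows `crc` (8 B), `flags` (1 B), so it starts at offset 8 + 1 = 9 and occupies 2 bytes.
Bytes at offsets 9..10: 75 82.
Big-endian: lowest address holds the most-significant byte.
The bytes are already most-significant first: 0x7582.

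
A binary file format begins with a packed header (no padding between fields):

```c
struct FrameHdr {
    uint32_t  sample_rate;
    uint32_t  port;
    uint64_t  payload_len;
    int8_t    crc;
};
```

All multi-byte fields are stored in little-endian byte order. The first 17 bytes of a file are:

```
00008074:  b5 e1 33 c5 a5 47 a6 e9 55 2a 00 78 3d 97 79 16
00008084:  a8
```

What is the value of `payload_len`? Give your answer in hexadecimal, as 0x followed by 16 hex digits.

`payload_len` follows `sample_rate` (4 B), `port` (4 B), so it starts at offset 4 + 4 = 8 and occupies 8 bytes.
Bytes at offsets 8..15: 55 2A 00 78 3D 97 79 16.
Little-endian stores the least-significant byte at the lowest address.
Reassemble most-significant byte first: 16 79 97 3D 78 00 2A 55 → 0x1679973D78002A55.

0x1679973D78002A55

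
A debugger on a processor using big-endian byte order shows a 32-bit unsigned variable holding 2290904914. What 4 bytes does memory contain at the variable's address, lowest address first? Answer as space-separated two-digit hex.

88 8C 6F 52

2290904914 in hexadecimal, padded to 32 bits, is 0x888C6F52.
Split into bytes (most-significant first): 88 8C 6F 52.
Big-endian stores the most-significant byte at the lowest address.
So the memory order matches the most-significant-first order: 88 8C 6F 52.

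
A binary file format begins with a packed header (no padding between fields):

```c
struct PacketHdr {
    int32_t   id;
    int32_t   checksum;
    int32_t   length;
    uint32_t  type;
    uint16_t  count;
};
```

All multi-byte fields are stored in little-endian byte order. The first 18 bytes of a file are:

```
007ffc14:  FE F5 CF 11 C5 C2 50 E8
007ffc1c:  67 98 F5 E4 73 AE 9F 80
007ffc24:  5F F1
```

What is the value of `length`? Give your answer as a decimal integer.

`length` follows `id` (4 B), `checksum` (4 B), so it starts at offset 4 + 4 = 8 and occupies 4 bytes.
Bytes at offsets 8..11: 67 98 F5 E4.
Little-endian: lowest address holds the least-significant byte.
Reassemble most-significant byte first: E4 F5 98 67 → 0xE4F59867.
Top bit is set, so as a signed 32-bit value this is 0xE4F59867 − 2^32 = -453666713.

-453666713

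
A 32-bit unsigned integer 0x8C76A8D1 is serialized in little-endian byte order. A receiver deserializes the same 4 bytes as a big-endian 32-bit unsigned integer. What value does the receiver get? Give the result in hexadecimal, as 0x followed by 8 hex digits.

0xD1A8768C

Stored little-endian, the bytes at ascending addresses are D1 A8 76 8C.
Read back as big-endian, the last byte is least significant, giving 0xD1A8768C.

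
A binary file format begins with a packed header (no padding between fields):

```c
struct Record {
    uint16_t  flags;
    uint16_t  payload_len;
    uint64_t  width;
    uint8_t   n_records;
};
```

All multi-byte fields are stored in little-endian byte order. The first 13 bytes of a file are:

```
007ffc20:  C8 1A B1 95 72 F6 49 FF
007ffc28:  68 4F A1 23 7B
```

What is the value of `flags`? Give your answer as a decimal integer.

`flags` is the first field, at byte offset 0, occupying 2 bytes.
Bytes at offsets 0..1: C8 1A.
Little-endian: lowest address holds the least-significant byte.
Reassemble most-significant byte first: 1A C8 → 0x1AC8.
0x1AC8 = 6856.

6856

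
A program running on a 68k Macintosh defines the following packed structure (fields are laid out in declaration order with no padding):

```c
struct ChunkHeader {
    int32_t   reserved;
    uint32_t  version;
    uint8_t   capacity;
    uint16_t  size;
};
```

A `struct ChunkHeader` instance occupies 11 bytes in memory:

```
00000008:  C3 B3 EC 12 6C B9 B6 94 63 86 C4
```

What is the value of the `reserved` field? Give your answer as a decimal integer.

`reserved` is the first field, at byte offset 0, occupying 4 bytes.
Bytes at offsets 0..3: C3 B3 EC 12.
In big-endian order the high byte comes first in memory.
The bytes are already most-significant first: 0xC3B3EC12.
Top bit is set, so as a signed 32-bit value this is 0xC3B3EC12 − 2^32 = -1011618798.

-1011618798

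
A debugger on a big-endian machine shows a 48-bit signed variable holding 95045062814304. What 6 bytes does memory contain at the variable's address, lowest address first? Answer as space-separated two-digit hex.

56 71 67 34 EA 60

95045062814304 in hexadecimal, padded to 48 bits, is 0x56716734EA60.
Split into bytes (most-significant first): 56 71 67 34 EA 60.
Big-endian stores the most-significant byte at the lowest address.
So the memory order matches the most-significant-first order: 56 71 67 34 EA 60.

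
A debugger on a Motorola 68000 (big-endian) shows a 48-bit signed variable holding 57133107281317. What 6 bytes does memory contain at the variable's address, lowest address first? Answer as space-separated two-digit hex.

33 F6 56 90 7D A5

57133107281317 in hexadecimal, padded to 48 bits, is 0x33F656907DA5.
Split into bytes (most-significant first): 33 F6 56 90 7D A5.
Big-endian: lowest address holds the most-significant byte.
So the memory order matches the most-significant-first order: 33 F6 56 90 7D A5.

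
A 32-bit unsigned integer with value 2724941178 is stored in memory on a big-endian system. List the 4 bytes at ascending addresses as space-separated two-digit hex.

A2 6B 4D 7A

2724941178 in hexadecimal, padded to 32 bits, is 0xA26B4D7A.
Split into bytes (most-significant first): A2 6B 4D 7A.
In big-endian order the high byte comes first in memory.
So the memory order matches the most-significant-first order: A2 6B 4D 7A.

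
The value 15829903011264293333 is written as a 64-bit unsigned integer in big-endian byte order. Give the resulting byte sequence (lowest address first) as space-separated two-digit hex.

15829903011264293333 in hexadecimal, padded to 64 bits, is 0xDBAF1CEB174B69D5.
Split into bytes (most-significant first): DB AF 1C EB 17 4B 69 D5.
In big-endian order the high byte comes first in memory.
So the memory order matches the most-significant-first order: DB AF 1C EB 17 4B 69 D5.

DB AF 1C EB 17 4B 69 D5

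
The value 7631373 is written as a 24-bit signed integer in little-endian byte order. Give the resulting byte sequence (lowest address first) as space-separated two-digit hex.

0D 72 74

7631373 in hexadecimal, padded to 24 bits, is 0x74720D.
Split into bytes (most-significant first): 74 72 0D.
Little-endian: lowest address holds the least-significant byte.
So at ascending addresses the bytes are 0D 72 74.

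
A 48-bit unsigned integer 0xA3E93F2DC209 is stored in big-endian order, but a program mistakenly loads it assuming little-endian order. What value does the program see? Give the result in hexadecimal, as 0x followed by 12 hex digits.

0x09C22D3FE9A3

Stored big-endian, the bytes at ascending addresses are A3 E9 3F 2D C2 09.
Read back as little-endian, the first byte is least significant, giving 0x09C22D3FE9A3.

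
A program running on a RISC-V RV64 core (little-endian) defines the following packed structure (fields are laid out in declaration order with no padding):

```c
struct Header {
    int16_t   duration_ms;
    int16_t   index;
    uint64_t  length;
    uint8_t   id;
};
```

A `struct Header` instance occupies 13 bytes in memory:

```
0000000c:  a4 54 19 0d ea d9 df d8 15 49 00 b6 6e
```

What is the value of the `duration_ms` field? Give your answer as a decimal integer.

`duration_ms` is the first field, at byte offset 0, occupying 2 bytes.
Bytes at offsets 0..1: A4 54.
In little-endian order the low byte comes first in memory.
Reassemble most-significant byte first: 54 A4 → 0x54A4.
0x54A4 = 21668.

21668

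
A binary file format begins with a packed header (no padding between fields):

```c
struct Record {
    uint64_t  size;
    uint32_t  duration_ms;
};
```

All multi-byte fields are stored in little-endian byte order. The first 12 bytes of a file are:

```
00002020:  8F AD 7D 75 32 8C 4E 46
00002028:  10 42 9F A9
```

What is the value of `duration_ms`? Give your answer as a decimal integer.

2845786640

`duration_ms` follows `size` (8 bytes), so it starts at byte offset 8 and occupies 4 bytes.
Bytes at offsets 8..11: 10 42 9F A9.
In little-endian order the low byte comes first in memory.
Reassemble most-significant byte first: A9 9F 42 10 → 0xA99F4210.
0xA99F4210 = 2845786640.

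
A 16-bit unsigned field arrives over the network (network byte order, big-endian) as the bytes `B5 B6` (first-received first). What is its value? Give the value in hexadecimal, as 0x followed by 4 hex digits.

Big-endian: lowest address holds the most-significant byte.
The bytes are already most-significant first: 0xB5B6.

0xB5B6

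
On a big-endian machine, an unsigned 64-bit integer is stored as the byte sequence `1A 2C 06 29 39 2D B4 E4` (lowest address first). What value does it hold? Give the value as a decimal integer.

Big-endian: lowest address holds the most-significant byte.
The bytes are already most-significant first: 0x1A2C0629392DB4E4.
0x1A2C0629392DB4E4 = 1885889118084117732.

1885889118084117732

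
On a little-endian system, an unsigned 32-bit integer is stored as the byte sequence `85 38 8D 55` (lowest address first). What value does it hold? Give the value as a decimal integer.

1435318405

In little-endian order the low byte comes first in memory.
Reassemble most-significant byte first: 55 8D 38 85 → 0x558D3885.
0x558D3885 = 1435318405.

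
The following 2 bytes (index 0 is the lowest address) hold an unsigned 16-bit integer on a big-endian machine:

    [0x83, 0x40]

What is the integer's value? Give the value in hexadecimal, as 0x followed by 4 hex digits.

0x8340

Big-endian stores the most-significant byte at the lowest address.
The bytes are already most-significant first: 0x8340.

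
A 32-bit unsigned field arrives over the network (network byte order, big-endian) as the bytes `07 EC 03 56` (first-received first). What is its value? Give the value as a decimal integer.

In big-endian order the high byte comes first in memory.
The bytes are already most-significant first: 0x07EC0356.
0x07EC0356 = 132907862.

132907862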